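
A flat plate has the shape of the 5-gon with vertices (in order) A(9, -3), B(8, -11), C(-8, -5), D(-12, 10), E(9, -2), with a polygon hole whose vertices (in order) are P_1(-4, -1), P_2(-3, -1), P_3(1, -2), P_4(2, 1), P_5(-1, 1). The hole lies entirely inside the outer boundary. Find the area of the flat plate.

Outer boundary:
Σ = (-75) + (-128) + (-140) + (-66) + (-9) = -418
Area = |Σ|/2 = 209.
Hole:
Cross-terms: 1, 7, 5, 3, 5  ⇒  Σ = 21
Area = |Σ|/2 = 10.5.
Net area = 209 − 10.5 = 198.5.

198.5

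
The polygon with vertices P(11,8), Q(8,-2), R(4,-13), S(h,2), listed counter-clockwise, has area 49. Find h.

14

The doubled signed area Σ (x_i y_{i+1} − x_{i+1} y_i) is linear in h.
With h=0 it equals -196; the coefficient of h is 21 (from the two edges through S).
So 21·h + -196 = 2·49 = 98 ⇒ h = 14.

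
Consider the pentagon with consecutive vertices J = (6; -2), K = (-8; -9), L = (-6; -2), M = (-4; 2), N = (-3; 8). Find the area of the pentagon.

98

Σ = (-70) + (-38) + (-20) + (-26) + (-42) = -196
Area = |Σ|/2 = 98.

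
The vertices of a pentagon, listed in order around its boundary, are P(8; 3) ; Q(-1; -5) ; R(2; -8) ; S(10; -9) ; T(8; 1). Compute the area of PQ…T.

70.5

Apply the shoelace formula: 2A = Σ (x_i·y_{i+1} − x_{i+1}·y_i), indices taken mod 5.
P→Q: (8)(-5) − (-1)(3) = -37
Q→R: (-1)(-8) − (2)(-5) = 18
R→S: (2)(-9) − (10)(-8) = 62
S→T: (10)(1) − (8)(-9) = 82
T→P: (8)(3) − (8)(1) = 16
Σ = 141
Area = |Σ|/2 = 70.5.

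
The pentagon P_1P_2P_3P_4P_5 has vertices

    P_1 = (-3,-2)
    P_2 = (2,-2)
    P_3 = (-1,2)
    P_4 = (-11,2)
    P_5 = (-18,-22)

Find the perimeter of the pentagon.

70

|P_1P_2| = √((5)² + (0)²) = √25 = 5
|P_2P_3| = √((-3)² + (4)²) = √25 = 5
|P_3P_4| = √((-10)² + (0)²) = √100 = 10
|P_4P_5| = √((-7)² + (-24)²) = √625 = 25
|P_5P_1| = √((15)² + (20)²) = √625 = 25
Perimeter = 5 + 5 + 10 + 25 + 25 = 70.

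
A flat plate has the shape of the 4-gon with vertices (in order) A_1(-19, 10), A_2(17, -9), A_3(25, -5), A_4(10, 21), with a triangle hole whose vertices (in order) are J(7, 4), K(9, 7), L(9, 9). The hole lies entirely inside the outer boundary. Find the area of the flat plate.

605.5

Outer boundary:
A_1→A_2: (-19)(-9) − (17)(10) = 1
A_2→A_3: (17)(-5) − (25)(-9) = 140
A_3→A_4: (25)(21) − (10)(-5) = 575
A_4→A_1: (10)(10) − (-19)(21) = 499
Σ = 1215
Area = |Σ|/2 = 607.5.
Hole:
Σ = (13) + (18) + (-27) = 4
Area = |Σ|/2 = 2.
Net area = 607.5 − 2 = 605.5.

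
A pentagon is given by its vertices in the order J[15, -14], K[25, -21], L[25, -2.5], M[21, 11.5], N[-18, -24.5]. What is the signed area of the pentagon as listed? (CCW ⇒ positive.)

Apply Gauss's area formula: 2A = Σ (x_i·y_{i+1} − x_{i+1}·y_i), indices taken mod 5.
Σ = (35) + (462.5) + (340) + (-307.5) + (619.5) = 1149.5
Signed area = Σ/2 = 574.75 (positive ⇒ counter-clockwise traversal).

574.75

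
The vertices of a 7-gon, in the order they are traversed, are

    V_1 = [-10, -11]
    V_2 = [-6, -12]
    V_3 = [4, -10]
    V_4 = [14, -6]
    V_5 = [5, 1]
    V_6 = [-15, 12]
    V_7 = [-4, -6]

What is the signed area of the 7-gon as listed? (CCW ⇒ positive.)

259.5

Apply the surveyor's formula: 2A = Σ (x_i·y_{i+1} − x_{i+1}·y_i), indices taken mod 7.
Cross-terms: 54, 108, 116, 44, 75, 138, -16  ⇒  Σ = 519
Signed area = Σ/2 = 259.5 (positive ⇒ counter-clockwise traversal).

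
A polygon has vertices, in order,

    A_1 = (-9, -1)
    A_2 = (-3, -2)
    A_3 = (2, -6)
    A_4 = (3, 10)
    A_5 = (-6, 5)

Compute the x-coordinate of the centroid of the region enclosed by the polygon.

Apply the shoelace (surveyor's) formula. First the cross-terms c_i = x_i·y_{i+1} − x_{i+1}·y_i:
  15, 22, 38, 75, 51  ⇒  2A = 201, A = 100.5.
Then Σ (x_i + x_{i+1})·c_i = -1002, so x̄ = -1002 / (6·100.5) = -334/201.

-334/201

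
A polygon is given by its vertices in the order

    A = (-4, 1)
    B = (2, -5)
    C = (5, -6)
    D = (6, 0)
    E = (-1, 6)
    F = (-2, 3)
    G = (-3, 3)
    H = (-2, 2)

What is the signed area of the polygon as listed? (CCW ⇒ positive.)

A→B: (-4)(-5) − (2)(1) = 18
B→C: (2)(-6) − (5)(-5) = 13
C→D: (5)(0) − (6)(-6) = 36
D→E: (6)(6) − (-1)(0) = 36
E→F: (-1)(3) − (-2)(6) = 9
F→G: (-2)(3) − (-3)(3) = 3
G→H: (-3)(2) − (-2)(3) = 0
H→A: (-2)(1) − (-4)(2) = 6
Σ = 121
Signed area = Σ/2 = 60.5 (positive ⇒ counter-clockwise traversal).

60.5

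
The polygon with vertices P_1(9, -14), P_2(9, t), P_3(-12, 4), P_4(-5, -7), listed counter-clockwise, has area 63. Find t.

-13

The doubled signed area Σ (x_i y_{i+1} − x_{i+1} y_i) is linear in t.
With t=0 it equals 399; the coefficient of t is 21 (from the two edges through P_2).
So 21·t + 399 = 2·63 = 126 ⇒ t = -13.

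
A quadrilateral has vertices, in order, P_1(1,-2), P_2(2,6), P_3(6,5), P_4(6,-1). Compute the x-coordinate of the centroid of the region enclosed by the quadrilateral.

Apply Gauss's area formula. First the cross-terms c_i = x_i·y_{i+1} − x_{i+1}·y_i:
  10, -26, -36, -11  ⇒  2A = -63, A = -31.5.
Then Σ (x_i + x_{i+1})·c_i = -687, so x̄ = -687 / (6·(-31.5)) = 229/63.

229/63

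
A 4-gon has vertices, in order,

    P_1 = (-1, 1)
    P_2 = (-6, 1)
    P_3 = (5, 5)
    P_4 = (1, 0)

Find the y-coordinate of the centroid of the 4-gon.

112/51

Apply the shoelace formula. First the cross-terms c_i = x_i·y_{i+1} − x_{i+1}·y_i:
  5, -35, -5, 1  ⇒  2A = -34, A = -17.
Then Σ (y_i + y_{i+1})·c_i = -224, so ȳ = -224 / (6·(-17)) = 112/51.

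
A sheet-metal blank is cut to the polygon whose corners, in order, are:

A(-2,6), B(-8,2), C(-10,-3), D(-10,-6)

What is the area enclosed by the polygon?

Apply the shoelace formula: 2A = Σ (x_i·y_{i+1} − x_{i+1}·y_i), indices taken mod 4.
Cross-terms: 44, 44, 30, -72  ⇒  Σ = 46
Area = |Σ|/2 = 23.

23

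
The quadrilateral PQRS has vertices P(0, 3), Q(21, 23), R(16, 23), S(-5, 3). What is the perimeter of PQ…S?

68

|PQ| = √((21)² + (20)²) = √841 = 29
|QR| = √((-5)² + (0)²) = √25 = 5
|RS| = √((-21)² + (-20)²) = √841 = 29
|SP| = √((5)² + (0)²) = √25 = 5
Perimeter = 29 + 5 + 29 + 5 = 68.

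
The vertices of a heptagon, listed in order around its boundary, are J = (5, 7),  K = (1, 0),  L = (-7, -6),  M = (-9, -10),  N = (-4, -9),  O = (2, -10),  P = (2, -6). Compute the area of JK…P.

77

Σ = (-7) + (-6) + (16) + (41) + (58) + (8) + (44) = 154
Area = |Σ|/2 = 77.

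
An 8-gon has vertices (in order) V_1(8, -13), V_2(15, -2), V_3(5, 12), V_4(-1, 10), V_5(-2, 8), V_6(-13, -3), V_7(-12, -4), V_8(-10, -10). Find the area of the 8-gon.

V_1→V_2: (8)(-2) − (15)(-13) = 179
V_2→V_3: (15)(12) − (5)(-2) = 190
V_3→V_4: (5)(10) − (-1)(12) = 62
V_4→V_5: (-1)(8) − (-2)(10) = 12
V_5→V_6: (-2)(-3) − (-13)(8) = 110
V_6→V_7: (-13)(-4) − (-12)(-3) = 16
V_7→V_8: (-12)(-10) − (-10)(-4) = 80
V_8→V_1: (-10)(-13) − (8)(-10) = 210
Σ = 859
Area = |Σ|/2 = 429.5.

429.5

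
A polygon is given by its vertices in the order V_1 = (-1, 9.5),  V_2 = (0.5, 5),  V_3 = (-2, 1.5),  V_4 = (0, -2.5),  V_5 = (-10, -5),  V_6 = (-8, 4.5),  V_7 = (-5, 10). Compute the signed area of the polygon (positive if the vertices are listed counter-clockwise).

-99.5

Apply the shoelace (surveyor's) formula: 2A = Σ (x_i·y_{i+1} − x_{i+1}·y_i), indices taken mod 7.
V_1→V_2: (-1)(5) − (0.5)(9.5) = -9.75
V_2→V_3: (0.5)(1.5) − (-2)(5) = 10.75
V_3→V_4: (-2)(-2.5) − (0)(1.5) = 5
V_4→V_5: (0)(-5) − (-10)(-2.5) = -25
V_5→V_6: (-10)(4.5) − (-8)(-5) = -85
V_6→V_7: (-8)(10) − (-5)(4.5) = -57.5
V_7→V_1: (-5)(9.5) − (-1)(10) = -37.5
Σ = -199
Signed area = Σ/2 = -99.5 (negative ⇒ clockwise traversal).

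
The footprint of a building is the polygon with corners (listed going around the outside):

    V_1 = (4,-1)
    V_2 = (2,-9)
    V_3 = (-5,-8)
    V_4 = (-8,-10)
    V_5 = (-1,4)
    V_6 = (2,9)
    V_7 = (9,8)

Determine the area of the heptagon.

137

Apply the surveyor's formula: 2A = Σ (x_i·y_{i+1} − x_{i+1}·y_i), indices taken mod 7.
Σ = (-34) + (-61) + (-14) + (-42) + (-17) + (-65) + (-41) = -274
Area = |Σ|/2 = 137.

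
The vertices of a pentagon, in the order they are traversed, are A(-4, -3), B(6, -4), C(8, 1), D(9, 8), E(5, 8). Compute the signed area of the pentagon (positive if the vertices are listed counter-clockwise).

Σ = (34) + (38) + (55) + (32) + (17) = 176
Signed area = Σ/2 = 88 (positive ⇒ counter-clockwise traversal).

88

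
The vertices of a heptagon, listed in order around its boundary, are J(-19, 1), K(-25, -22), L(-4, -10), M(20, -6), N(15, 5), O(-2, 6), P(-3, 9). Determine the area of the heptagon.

J→K: (-19)(-22) − (-25)(1) = 443
K→L: (-25)(-10) − (-4)(-22) = 162
L→M: (-4)(-6) − (20)(-10) = 224
M→N: (20)(5) − (15)(-6) = 190
N→O: (15)(6) − (-2)(5) = 100
O→P: (-2)(9) − (-3)(6) = 0
P→J: (-3)(1) − (-19)(9) = 168
Σ = 1287
Area = |Σ|/2 = 643.5.

643.5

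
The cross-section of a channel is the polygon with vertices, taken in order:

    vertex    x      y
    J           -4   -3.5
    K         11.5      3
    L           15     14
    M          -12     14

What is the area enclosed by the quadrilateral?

310.125

Cross-terms: 28.25, 116, 378, 98  ⇒  Σ = 620.25
Area = |Σ|/2 = 310.125.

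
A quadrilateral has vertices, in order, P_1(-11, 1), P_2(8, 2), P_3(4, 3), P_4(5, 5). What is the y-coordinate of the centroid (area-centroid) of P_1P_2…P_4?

130/51

Apply Gauss's area formula. First the cross-terms c_i = x_i·y_{i+1} − x_{i+1}·y_i:
  -30, 16, 5, 60  ⇒  2A = 51, A = 25.5.
Then Σ (y_i + y_{i+1})·c_i = 390, so ȳ = 390 / (6·25.5) = 130/51.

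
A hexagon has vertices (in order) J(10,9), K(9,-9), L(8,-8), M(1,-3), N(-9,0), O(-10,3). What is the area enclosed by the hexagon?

180.5

Apply the shoelace (surveyor's) formula: 2A = Σ (x_i·y_{i+1} − x_{i+1}·y_i), indices taken mod 6.
Cross-terms: -171, 0, -16, -27, -27, -120  ⇒  Σ = -361
Area = |Σ|/2 = 180.5.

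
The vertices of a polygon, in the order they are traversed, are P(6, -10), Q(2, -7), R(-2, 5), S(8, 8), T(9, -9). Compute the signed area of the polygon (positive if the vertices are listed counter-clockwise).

-131

Σ = (-22) + (-4) + (-56) + (-144) + (-36) = -262
Signed area = Σ/2 = -131 (negative ⇒ clockwise traversal).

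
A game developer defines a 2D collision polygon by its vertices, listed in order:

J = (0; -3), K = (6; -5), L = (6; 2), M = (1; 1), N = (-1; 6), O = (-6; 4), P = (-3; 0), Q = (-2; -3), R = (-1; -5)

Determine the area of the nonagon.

Apply the shoelace (surveyor's) formula: 2A = Σ (x_i·y_{i+1} − x_{i+1}·y_i), indices taken mod 9.
Σ = (18) + (42) + (4) + (7) + (32) + (12) + (9) + (7) + (3) = 134
Area = |Σ|/2 = 67.

67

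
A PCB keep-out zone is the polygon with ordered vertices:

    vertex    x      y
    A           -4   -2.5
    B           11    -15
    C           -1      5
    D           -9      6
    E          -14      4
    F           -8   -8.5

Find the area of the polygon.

175.75

Apply the shoelace formula: 2A = Σ (x_i·y_{i+1} − x_{i+1}·y_i), indices taken mod 6.
A→B: (-4)(-15) − (11)(-2.5) = 87.5
B→C: (11)(5) − (-1)(-15) = 40
C→D: (-1)(6) − (-9)(5) = 39
D→E: (-9)(4) − (-14)(6) = 48
E→F: (-14)(-8.5) − (-8)(4) = 151
F→A: (-8)(-2.5) − (-4)(-8.5) = -14
Σ = 351.5
Area = |Σ|/2 = 175.75.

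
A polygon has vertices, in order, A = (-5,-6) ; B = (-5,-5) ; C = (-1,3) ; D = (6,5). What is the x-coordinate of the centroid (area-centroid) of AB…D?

Apply Gauss's area formula. First the cross-terms c_i = x_i·y_{i+1} − x_{i+1}·y_i:
  -5, -20, -23, -11  ⇒  2A = -59, A = -29.5.
Then Σ (x_i + x_{i+1})·c_i = 44, so x̄ = 44 / (6·(-29.5)) = -44/177.

-44/177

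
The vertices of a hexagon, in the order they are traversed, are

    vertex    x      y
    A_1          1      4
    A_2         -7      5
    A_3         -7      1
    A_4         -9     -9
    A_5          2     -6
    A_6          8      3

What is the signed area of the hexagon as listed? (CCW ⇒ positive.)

Cross-terms: 33, 28, 72, 72, 54, 29  ⇒  Σ = 288
Signed area = Σ/2 = 144 (positive ⇒ counter-clockwise traversal).

144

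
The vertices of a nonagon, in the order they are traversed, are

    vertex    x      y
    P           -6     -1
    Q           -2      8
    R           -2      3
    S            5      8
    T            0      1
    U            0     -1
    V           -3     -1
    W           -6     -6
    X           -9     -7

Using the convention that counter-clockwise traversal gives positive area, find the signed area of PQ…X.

Apply Gauss's area formula: 2A = Σ (x_i·y_{i+1} − x_{i+1}·y_i), indices taken mod 9.
Σ = (-50) + (10) + (-31) + (5) + (0) + (-3) + (12) + (-12) + (-33) = -102
Signed area = Σ/2 = -51 (negative ⇒ clockwise traversal).

-51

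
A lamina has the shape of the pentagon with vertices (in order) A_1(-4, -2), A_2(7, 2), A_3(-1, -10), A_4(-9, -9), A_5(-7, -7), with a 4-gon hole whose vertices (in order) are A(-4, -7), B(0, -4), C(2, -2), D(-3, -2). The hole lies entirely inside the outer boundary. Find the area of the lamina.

65

Outer boundary:
A_1→A_2: (-4)(2) − (7)(-2) = 6
A_2→A_3: (7)(-10) − (-1)(2) = -68
A_3→A_4: (-1)(-9) − (-9)(-10) = -81
A_4→A_5: (-9)(-7) − (-7)(-9) = 0
A_5→A_1: (-7)(-2) − (-4)(-7) = -14
Σ = -157
Area = |Σ|/2 = 78.5.
Hole:
Apply the shoelace formula: 2A = Σ (x_i·y_{i+1} − x_{i+1}·y_i), indices taken mod 4.
Cross-terms: 16, 8, -10, 13  ⇒  Σ = 27
Area = |Σ|/2 = 13.5.
Net area = 78.5 − 13.5 = 65.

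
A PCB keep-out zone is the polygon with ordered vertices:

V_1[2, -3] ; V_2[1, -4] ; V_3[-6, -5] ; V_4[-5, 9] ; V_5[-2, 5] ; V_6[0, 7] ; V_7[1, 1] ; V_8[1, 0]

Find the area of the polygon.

Apply the shoelace (surveyor's) formula: 2A = Σ (x_i·y_{i+1} − x_{i+1}·y_i), indices taken mod 8.
Σ = (-5) + (-29) + (-79) + (-7) + (-14) + (-7) + (-1) + (-3) = -145
Area = |Σ|/2 = 72.5.

72.5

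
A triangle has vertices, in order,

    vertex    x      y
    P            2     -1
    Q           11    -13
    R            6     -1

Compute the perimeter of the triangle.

|PQ| = √((9)² + (-12)²) = √225 = 15
|QR| = √((-5)² + (12)²) = √169 = 13
|RP| = √((-4)² + (0)²) = √16 = 4
Perimeter = 15 + 13 + 4 = 32.

32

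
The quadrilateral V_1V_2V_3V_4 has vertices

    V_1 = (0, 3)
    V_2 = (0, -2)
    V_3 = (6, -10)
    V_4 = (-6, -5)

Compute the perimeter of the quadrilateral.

|V_1V_2| = √((0)² + (-5)²) = √25 = 5
|V_2V_3| = √((6)² + (-8)²) = √100 = 10
|V_3V_4| = √((-12)² + (5)²) = √169 = 13
|V_4V_1| = √((6)² + (8)²) = √100 = 10
Perimeter = 5 + 10 + 13 + 10 = 38.

38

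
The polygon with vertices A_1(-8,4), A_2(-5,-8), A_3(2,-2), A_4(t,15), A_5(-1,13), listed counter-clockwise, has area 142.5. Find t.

2

Write out the shoelace sum; only the two edges meeting at A_4 involve t:
2·Area = [(2·15 − t·(-2)) + (t·13 − (-1)·15)] + 210
       = 15·t + 255 = 285
⇒ t = 2.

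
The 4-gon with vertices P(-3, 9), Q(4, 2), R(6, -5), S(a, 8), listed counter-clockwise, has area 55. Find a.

Write out the shoelace sum; only the two edges meeting at S involve a:
2·Area = [(6·8 − a·(-5)) + (a·9 − (-3)·8)] + -74
       = 14·a + -2 = 110
⇒ a = 8.

8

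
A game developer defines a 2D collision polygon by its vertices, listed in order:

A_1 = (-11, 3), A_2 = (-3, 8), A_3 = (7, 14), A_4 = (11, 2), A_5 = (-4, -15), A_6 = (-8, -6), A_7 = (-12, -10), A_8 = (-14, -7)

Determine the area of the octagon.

Apply the surveyor's formula: 2A = Σ (x_i·y_{i+1} − x_{i+1}·y_i), indices taken mod 8.
Σ = (-79) + (-98) + (-140) + (-157) + (-96) + (8) + (-56) + (-119) = -737
Area = |Σ|/2 = 368.5.

368.5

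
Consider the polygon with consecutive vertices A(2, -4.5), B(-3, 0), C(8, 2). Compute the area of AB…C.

Apply the shoelace formula: 2A = Σ (x_i·y_{i+1} − x_{i+1}·y_i), indices taken mod 3.
Cross-terms: -13.5, -6, -40  ⇒  Σ = -59.5
Area = |Σ|/2 = 29.75.

29.75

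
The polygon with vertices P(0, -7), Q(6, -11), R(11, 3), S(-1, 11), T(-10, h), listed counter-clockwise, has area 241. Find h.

3

The doubled signed area Σ (x_i y_{i+1} − x_{i+1} y_i) is linear in h.
With h=0 it equals 485; the coefficient of h is -1 (from the two edges through T).
So -1·h + 485 = 2·241 = 482 ⇒ h = 3.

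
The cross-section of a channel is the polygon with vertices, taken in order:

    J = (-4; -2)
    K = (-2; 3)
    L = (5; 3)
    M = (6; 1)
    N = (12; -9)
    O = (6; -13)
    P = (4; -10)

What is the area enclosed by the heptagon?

Apply Gauss's area formula: 2A = Σ (x_i·y_{i+1} − x_{i+1}·y_i), indices taken mod 7.
Σ = (-16) + (-21) + (-13) + (-66) + (-102) + (-8) + (-48) = -274
Area = |Σ|/2 = 137.

137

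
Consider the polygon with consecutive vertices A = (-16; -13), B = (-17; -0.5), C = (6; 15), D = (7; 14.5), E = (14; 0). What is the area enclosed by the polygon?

434

Σ = (-213) + (-252) + (-18) + (-203) + (-182) = -868
Area = |Σ|/2 = 434.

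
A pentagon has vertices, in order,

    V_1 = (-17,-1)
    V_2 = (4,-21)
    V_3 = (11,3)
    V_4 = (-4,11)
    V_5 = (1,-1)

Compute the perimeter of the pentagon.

|V_1V_2| = √((21)² + (-20)²) = √841 = 29
|V_2V_3| = √((7)² + (24)²) = √625 = 25
|V_3V_4| = √((-15)² + (8)²) = √289 = 17
|V_4V_5| = √((5)² + (-12)²) = √169 = 13
|V_5V_1| = √((-18)² + (0)²) = √324 = 18
Perimeter = 29 + 25 + 17 + 13 + 18 = 102.

102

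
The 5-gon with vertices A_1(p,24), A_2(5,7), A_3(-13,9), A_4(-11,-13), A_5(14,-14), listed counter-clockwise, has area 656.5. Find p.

Write out the shoelace sum; only the two edges meeting at A_1 involve p:
2·Area = [(14·24 − p·(-14)) + (p·7 − 5·24)] + 740
       = 21·p + 956 = 1313
⇒ p = 17.

17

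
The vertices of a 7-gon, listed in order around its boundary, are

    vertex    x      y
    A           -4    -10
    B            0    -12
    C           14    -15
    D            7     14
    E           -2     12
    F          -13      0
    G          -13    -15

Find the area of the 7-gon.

Apply the shoelace (surveyor's) formula: 2A = Σ (x_i·y_{i+1} − x_{i+1}·y_i), indices taken mod 7.
A→B: (-4)(-12) − (0)(-10) = 48
B→C: (0)(-15) − (14)(-12) = 168
C→D: (14)(14) − (7)(-15) = 301
D→E: (7)(12) − (-2)(14) = 112
E→F: (-2)(0) − (-13)(12) = 156
F→G: (-13)(-15) − (-13)(0) = 195
G→A: (-13)(-10) − (-4)(-15) = 70
Σ = 1050
Area = |Σ|/2 = 525.

525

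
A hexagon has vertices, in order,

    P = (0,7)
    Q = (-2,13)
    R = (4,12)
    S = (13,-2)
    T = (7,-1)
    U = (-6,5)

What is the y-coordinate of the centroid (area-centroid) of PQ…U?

1217/238

Apply Gauss's area formula. First the cross-terms c_i = x_i·y_{i+1} − x_{i+1}·y_i:
  14, -76, -164, 1, 29, -42  ⇒  2A = -238, A = -119.
Then Σ (y_i + y_{i+1})·c_i = -3651, so ȳ = -3651 / (6·(-119)) = 1217/238.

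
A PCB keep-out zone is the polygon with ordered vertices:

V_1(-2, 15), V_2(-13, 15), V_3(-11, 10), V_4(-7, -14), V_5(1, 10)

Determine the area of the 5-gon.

201.5

Apply the surveyor's formula: 2A = Σ (x_i·y_{i+1} − x_{i+1}·y_i), indices taken mod 5.
Cross-terms: 165, 35, 224, -56, 35  ⇒  Σ = 403
Area = |Σ|/2 = 201.5.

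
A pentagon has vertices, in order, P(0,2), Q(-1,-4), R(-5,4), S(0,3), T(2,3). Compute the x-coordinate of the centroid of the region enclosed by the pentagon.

Apply the surveyor's formula. First the cross-terms c_i = x_i·y_{i+1} − x_{i+1}·y_i:
  2, -24, -15, -6, 4  ⇒  2A = -39, A = -19.5.
Then Σ (x_i + x_{i+1})·c_i = 213, so x̄ = 213 / (6·(-19.5)) = -71/39.

-71/39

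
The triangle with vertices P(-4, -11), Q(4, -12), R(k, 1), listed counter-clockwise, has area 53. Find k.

6

The doubled signed area Σ (x_i y_{i+1} − x_{i+1} y_i) is linear in k.
With k=0 it equals 100; the coefficient of k is 1 (from the two edges through R).
So 1·k + 100 = 2·53 = 106 ⇒ k = 6.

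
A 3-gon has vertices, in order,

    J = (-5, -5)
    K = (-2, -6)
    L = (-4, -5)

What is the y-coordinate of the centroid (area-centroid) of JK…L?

Apply Gauss's area formula. First the cross-terms c_i = x_i·y_{i+1} − x_{i+1}·y_i:
  20, -14, -5  ⇒  2A = 1, A = 0.5.
Then Σ (y_i + y_{i+1})·c_i = -16, so ȳ = -16 / (6·0.5) = -16/3.

-16/3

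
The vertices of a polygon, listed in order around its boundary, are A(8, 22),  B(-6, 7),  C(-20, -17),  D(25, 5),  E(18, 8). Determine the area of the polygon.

Apply the shoelace formula: 2A = Σ (x_i·y_{i+1} − x_{i+1}·y_i), indices taken mod 5.
Σ = (188) + (242) + (325) + (110) + (332) = 1197
Area = |Σ|/2 = 598.5.

598.5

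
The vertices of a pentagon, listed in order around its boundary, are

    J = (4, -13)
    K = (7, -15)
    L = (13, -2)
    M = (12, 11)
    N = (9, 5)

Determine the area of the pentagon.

Cross-terms: 31, 181, 167, -39, -137  ⇒  Σ = 203
Area = |Σ|/2 = 101.5.

101.5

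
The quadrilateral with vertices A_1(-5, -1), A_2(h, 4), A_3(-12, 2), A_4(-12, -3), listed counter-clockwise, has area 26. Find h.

The doubled signed area Σ (x_i y_{i+1} − x_{i+1} y_i) is linear in h.
With h=0 it equals 85; the coefficient of h is 3 (from the two edges through A_2).
So 3·h + 85 = 2·26 = 52 ⇒ h = -11.

-11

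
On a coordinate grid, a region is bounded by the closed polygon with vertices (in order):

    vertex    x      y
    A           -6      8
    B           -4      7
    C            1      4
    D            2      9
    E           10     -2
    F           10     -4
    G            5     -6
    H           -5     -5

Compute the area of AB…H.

155.5

Σ = (-10) + (-23) + (1) + (-94) + (-20) + (-40) + (-55) + (-70) = -311
Area = |Σ|/2 = 155.5.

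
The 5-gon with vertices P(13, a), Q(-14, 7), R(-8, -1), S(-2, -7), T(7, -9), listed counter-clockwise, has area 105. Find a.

-9

The doubled signed area Σ (x_i y_{i+1} − x_{i+1} y_i) is linear in a.
With a=0 it equals 399; the coefficient of a is 21 (from the two edges through P).
So 21·a + 399 = 2·105 = 210 ⇒ a = -9.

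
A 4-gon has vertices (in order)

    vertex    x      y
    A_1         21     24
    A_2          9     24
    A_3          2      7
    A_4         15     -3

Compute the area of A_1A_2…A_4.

Σ = (288) + (15) + (-111) + (423) = 615
Area = |Σ|/2 = 307.5.

307.5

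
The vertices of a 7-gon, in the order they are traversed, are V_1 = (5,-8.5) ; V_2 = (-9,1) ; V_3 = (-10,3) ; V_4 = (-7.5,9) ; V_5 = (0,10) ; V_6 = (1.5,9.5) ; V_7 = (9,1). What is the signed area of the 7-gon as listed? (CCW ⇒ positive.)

-205.75

Σ = (-71.5) + (-17) + (-67.5) + (-75) + (-15) + (-84) + (-81.5) = -411.5
Signed area = Σ/2 = -205.75 (negative ⇒ clockwise traversal).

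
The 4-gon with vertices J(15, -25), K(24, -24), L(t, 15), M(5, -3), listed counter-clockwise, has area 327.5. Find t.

The doubled signed area Σ (x_i y_{i+1} − x_{i+1} y_i) is linear in t.
With t=0 it equals 445; the coefficient of t is 21 (from the two edges through L).
So 21·t + 445 = 2·327.5 = 655 ⇒ t = 10.

10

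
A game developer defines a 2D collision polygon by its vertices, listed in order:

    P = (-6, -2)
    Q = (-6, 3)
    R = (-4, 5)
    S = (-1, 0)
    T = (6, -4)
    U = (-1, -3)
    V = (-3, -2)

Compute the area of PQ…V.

Apply the shoelace (surveyor's) formula: 2A = Σ (x_i·y_{i+1} − x_{i+1}·y_i), indices taken mod 7.
Σ = (-30) + (-18) + (5) + (4) + (-22) + (-7) + (-6) = -74
Area = |Σ|/2 = 37.

37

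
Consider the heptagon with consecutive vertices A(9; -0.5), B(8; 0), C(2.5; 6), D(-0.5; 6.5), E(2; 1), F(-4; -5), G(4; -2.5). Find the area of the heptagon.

51.125

A→B: (9)(0) − (8)(-0.5) = 4
B→C: (8)(6) − (2.5)(0) = 48
C→D: (2.5)(6.5) − (-0.5)(6) = 19.25
D→E: (-0.5)(1) − (2)(6.5) = -13.5
E→F: (2)(-5) − (-4)(1) = -6
F→G: (-4)(-2.5) − (4)(-5) = 30
G→A: (4)(-0.5) − (9)(-2.5) = 20.5
Σ = 102.25
Area = |Σ|/2 = 51.125.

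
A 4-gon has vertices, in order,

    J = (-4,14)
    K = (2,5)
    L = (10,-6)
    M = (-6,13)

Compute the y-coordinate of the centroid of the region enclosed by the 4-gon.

Apply the surveyor's formula. First the cross-terms c_i = x_i·y_{i+1} − x_{i+1}·y_i:
  -48, -62, 94, -32  ⇒  2A = -48, A = -24.
Then Σ (y_i + y_{i+1})·c_i = -1056, so ȳ = -1056 / (6·(-24)) = 22/3.

22/3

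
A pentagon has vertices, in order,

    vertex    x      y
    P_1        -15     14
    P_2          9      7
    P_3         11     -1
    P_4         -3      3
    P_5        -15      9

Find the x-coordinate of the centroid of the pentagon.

Apply Gauss's area formula. First the cross-terms c_i = x_i·y_{i+1} − x_{i+1}·y_i:
  -231, -86, 30, 18, -75  ⇒  2A = -344, A = -172.
Then Σ (x_i + x_{i+1})·c_i = 1832, so x̄ = 1832 / (6·(-172)) = -229/129.

-229/129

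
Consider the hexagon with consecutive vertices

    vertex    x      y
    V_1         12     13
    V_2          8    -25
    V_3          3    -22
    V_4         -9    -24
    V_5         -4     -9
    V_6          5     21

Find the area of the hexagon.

508

Apply Gauss's area formula: 2A = Σ (x_i·y_{i+1} − x_{i+1}·y_i), indices taken mod 6.
Σ = (-404) + (-101) + (-270) + (-15) + (-39) + (-187) = -1016
Area = |Σ|/2 = 508.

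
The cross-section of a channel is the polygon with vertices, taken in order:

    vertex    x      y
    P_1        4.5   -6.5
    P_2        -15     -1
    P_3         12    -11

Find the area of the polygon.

Apply the shoelace (surveyor's) formula: 2A = Σ (x_i·y_{i+1} − x_{i+1}·y_i), indices taken mod 3.
Σ = (-102) + (177) + (-28.5) = 46.5
Area = |Σ|/2 = 23.25.

23.25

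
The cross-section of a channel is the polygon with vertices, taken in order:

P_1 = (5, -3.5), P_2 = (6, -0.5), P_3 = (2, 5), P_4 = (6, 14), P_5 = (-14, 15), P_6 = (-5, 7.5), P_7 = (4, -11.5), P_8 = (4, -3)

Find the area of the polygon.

183

Cross-terms: 18.5, 31, -2, 286, -30, 27.5, 34, 1  ⇒  Σ = 366
Area = |Σ|/2 = 183.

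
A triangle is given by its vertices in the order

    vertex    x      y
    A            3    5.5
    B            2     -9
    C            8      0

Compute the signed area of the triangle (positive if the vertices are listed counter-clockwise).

39

Apply the shoelace formula: 2A = Σ (x_i·y_{i+1} − x_{i+1}·y_i), indices taken mod 3.
Σ = (-38) + (72) + (44) = 78
Signed area = Σ/2 = 39 (positive ⇒ counter-clockwise traversal).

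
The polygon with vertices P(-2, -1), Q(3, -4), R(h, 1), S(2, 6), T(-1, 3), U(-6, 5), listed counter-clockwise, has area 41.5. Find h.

The doubled signed area Σ (x_i y_{i+1} − x_{i+1} y_i) is linear in h.
With h=0 it equals 53; the coefficient of h is 10 (from the two edges through R).
So 10·h + 53 = 2·41.5 = 83 ⇒ h = 3.

3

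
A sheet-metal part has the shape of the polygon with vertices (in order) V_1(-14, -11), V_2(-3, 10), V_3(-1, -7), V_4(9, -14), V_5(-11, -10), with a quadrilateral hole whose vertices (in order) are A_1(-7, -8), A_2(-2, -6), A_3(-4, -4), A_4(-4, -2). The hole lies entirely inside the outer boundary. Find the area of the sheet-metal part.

154

Outer boundary:
Σ = (-173) + (31) + (77) + (-244) + (-19) = -328
Area = |Σ|/2 = 164.
Hole:
Apply Gauss's area formula: 2A = Σ (x_i·y_{i+1} − x_{i+1}·y_i), indices taken mod 4.
A_1→A_2: (-7)(-6) − (-2)(-8) = 26
A_2→A_3: (-2)(-4) − (-4)(-6) = -16
A_3→A_4: (-4)(-2) − (-4)(-4) = -8
A_4→A_1: (-4)(-8) − (-7)(-2) = 18
Σ = 20
Area = |Σ|/2 = 10.
Net area = 164 − 10 = 154.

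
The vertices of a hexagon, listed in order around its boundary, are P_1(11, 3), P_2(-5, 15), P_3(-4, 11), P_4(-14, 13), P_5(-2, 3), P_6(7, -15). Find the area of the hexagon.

Apply Gauss's area formula: 2A = Σ (x_i·y_{i+1} − x_{i+1}·y_i), indices taken mod 6.
P_1→P_2: (11)(15) − (-5)(3) = 180
P_2→P_3: (-5)(11) − (-4)(15) = 5
P_3→P_4: (-4)(13) − (-14)(11) = 102
P_4→P_5: (-14)(3) − (-2)(13) = -16
P_5→P_6: (-2)(-15) − (7)(3) = 9
P_6→P_1: (7)(3) − (11)(-15) = 186
Σ = 466
Area = |Σ|/2 = 233.

233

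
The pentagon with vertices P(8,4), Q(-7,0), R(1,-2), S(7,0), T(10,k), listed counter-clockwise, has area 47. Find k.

2

The doubled signed area Σ (x_i y_{i+1} − x_{i+1} y_i) is linear in k.
With k=0 it equals 96; the coefficient of k is -1 (from the two edges through T).
So -1·k + 96 = 2·47 = 94 ⇒ k = 2.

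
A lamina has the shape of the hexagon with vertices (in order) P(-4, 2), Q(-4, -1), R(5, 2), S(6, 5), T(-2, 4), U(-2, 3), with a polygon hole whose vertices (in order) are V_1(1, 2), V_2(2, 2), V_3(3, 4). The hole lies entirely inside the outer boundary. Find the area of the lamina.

32

Outer boundary:
P→Q: (-4)(-1) − (-4)(2) = 12
Q→R: (-4)(2) − (5)(-1) = -3
R→S: (5)(5) − (6)(2) = 13
S→T: (6)(4) − (-2)(5) = 34
T→U: (-2)(3) − (-2)(4) = 2
U→P: (-2)(2) − (-4)(3) = 8
Σ = 66
Area = |Σ|/2 = 33.
Hole:
Apply Gauss's area formula: 2A = Σ (x_i·y_{i+1} − x_{i+1}·y_i), indices taken mod 3.
Cross-terms: -2, 2, 2  ⇒  Σ = 2
Area = |Σ|/2 = 1.
Net area = 33 − 1 = 32.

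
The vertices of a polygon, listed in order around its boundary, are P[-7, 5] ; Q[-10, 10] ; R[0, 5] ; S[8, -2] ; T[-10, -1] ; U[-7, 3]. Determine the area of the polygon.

Apply the shoelace (surveyor's) formula: 2A = Σ (x_i·y_{i+1} − x_{i+1}·y_i), indices taken mod 6.
Cross-terms: -20, -50, -40, -28, -37, -14  ⇒  Σ = -189
Area = |Σ|/2 = 94.5.

94.5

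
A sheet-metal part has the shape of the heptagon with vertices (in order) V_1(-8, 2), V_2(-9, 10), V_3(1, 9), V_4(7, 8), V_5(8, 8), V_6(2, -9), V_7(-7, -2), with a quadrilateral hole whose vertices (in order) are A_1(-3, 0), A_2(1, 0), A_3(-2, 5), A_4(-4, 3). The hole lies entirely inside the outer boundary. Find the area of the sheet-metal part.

186.5

Outer boundary:
Apply Gauss's area formula: 2A = Σ (x_i·y_{i+1} − x_{i+1}·y_i), indices taken mod 7.
Σ = (-62) + (-91) + (-55) + (-8) + (-88) + (-67) + (-30) = -401
Area = |Σ|/2 = 200.5.
Hole:
Apply the shoelace formula: 2A = Σ (x_i·y_{i+1} − x_{i+1}·y_i), indices taken mod 4.
Σ = (0) + (5) + (14) + (9) = 28
Area = |Σ|/2 = 14.
Net area = 200.5 − 14 = 186.5.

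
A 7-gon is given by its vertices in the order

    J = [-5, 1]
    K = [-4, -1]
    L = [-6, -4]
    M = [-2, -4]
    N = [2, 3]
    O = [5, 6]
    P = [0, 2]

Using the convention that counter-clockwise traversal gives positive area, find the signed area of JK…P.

Σ = (9) + (10) + (16) + (2) + (-3) + (10) + (10) = 54
Signed area = Σ/2 = 27 (positive ⇒ counter-clockwise traversal).

27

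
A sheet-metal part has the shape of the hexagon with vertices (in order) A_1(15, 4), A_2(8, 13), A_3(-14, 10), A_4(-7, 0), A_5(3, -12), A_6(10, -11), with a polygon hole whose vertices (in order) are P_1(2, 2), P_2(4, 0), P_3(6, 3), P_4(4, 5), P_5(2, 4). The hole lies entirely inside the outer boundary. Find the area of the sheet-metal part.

423.5

Outer boundary:
Apply the surveyor's formula: 2A = Σ (x_i·y_{i+1} − x_{i+1}·y_i), indices taken mod 6.
Σ = (163) + (262) + (70) + (84) + (87) + (205) = 871
Area = |Σ|/2 = 435.5.
Hole:
Apply the surveyor's formula: 2A = Σ (x_i·y_{i+1} − x_{i+1}·y_i), indices taken mod 5.
Σ = (-8) + (12) + (18) + (6) + (-4) = 24
Area = |Σ|/2 = 12.
Net area = 435.5 − 12 = 423.5.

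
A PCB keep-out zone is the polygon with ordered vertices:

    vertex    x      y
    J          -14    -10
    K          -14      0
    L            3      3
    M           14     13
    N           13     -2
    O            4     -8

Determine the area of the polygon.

Apply Gauss's area formula: 2A = Σ (x_i·y_{i+1} − x_{i+1}·y_i), indices taken mod 6.
Σ = (-140) + (-42) + (-3) + (-197) + (-96) + (-152) = -630
Area = |Σ|/2 = 315.

315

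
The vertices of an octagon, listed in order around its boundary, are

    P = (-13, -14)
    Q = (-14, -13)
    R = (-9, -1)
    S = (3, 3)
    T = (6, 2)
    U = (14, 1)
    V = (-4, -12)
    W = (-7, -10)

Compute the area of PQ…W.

Apply the shoelace formula: 2A = Σ (x_i·y_{i+1} − x_{i+1}·y_i), indices taken mod 8.
Σ = (-27) + (-103) + (-24) + (-12) + (-22) + (-164) + (-44) + (-32) = -428
Area = |Σ|/2 = 214.

214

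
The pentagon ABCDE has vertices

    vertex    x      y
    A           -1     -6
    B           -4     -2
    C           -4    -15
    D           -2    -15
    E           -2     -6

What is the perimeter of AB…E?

|AB| = √((-3)² + (4)²) = √25 = 5
|BC| = √((0)² + (-13)²) = √169 = 13
|CD| = √((2)² + (0)²) = √4 = 2
|DE| = √((0)² + (9)²) = √81 = 9
|EA| = √((1)² + (0)²) = √1 = 1
Perimeter = 5 + 13 + 2 + 9 + 1 = 30.

30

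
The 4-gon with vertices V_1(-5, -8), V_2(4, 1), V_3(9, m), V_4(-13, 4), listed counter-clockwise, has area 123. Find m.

Write out the shoelace sum; only the two edges meeting at V_3 involve m:
2·Area = [(4·m − 9·1) + (9·4 − (-13)·m)] + 151
       = 17·m + 178 = 246
⇒ m = 4.

4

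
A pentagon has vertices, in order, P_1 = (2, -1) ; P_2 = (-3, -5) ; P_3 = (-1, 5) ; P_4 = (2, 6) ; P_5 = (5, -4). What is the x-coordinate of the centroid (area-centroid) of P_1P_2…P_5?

2/3

Apply Gauss's area formula. First the cross-terms c_i = x_i·y_{i+1} − x_{i+1}·y_i:
  -13, -20, -16, -38, 3  ⇒  2A = -84, A = -42.
Then Σ (x_i + x_{i+1})·c_i = -168, so x̄ = -168 / (6·(-42)) = 2/3.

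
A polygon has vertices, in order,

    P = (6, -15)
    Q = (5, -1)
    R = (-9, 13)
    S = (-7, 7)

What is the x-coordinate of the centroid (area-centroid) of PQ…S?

1/27

Apply the surveyor's formula. First the cross-terms c_i = x_i·y_{i+1} − x_{i+1}·y_i:
  69, 56, 28, 63  ⇒  2A = 216, A = 108.
Then Σ (x_i + x_{i+1})·c_i = 24, so x̄ = 24 / (6·108) = 1/27.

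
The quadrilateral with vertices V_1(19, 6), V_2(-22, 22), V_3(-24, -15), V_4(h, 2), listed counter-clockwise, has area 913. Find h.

24

Write out the shoelace sum; only the two edges meeting at V_4 involve h:
2·Area = [((-24)·2 − h·(-15)) + (h·6 − 19·2)] + 1408
       = 21·h + 1322 = 1826
⇒ h = 24.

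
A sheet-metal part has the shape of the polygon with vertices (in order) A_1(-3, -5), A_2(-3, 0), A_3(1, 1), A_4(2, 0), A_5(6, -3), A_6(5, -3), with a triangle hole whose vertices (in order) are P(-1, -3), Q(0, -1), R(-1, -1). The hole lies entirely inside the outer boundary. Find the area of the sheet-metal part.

30.5

Outer boundary:
Apply the surveyor's formula: 2A = Σ (x_i·y_{i+1} − x_{i+1}·y_i), indices taken mod 6.
Σ = (-15) + (-3) + (-2) + (-6) + (-3) + (-34) = -63
Area = |Σ|/2 = 31.5.
Hole:
Apply Gauss's area formula: 2A = Σ (x_i·y_{i+1} − x_{i+1}·y_i), indices taken mod 3.
Σ = (1) + (-1) + (2) = 2
Area = |Σ|/2 = 1.
Net area = 31.5 − 1 = 30.5.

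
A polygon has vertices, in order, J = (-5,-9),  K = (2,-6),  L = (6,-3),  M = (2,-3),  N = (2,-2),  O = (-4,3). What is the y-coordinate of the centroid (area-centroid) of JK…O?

Apply the shoelace formula. First the cross-terms c_i = x_i·y_{i+1} − x_{i+1}·y_i:
  48, 30, -12, 2, -2, 51  ⇒  2A = 117, A = 58.5.
Then Σ (y_i + y_{i+1})·c_i = -1236, so ȳ = -1236 / (6·58.5) = -412/117.

-412/117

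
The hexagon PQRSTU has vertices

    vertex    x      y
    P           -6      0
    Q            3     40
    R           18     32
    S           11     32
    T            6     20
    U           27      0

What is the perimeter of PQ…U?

140

|PQ| = √((9)² + (40)²) = √1681 = 41
|QR| = √((15)² + (-8)²) = √289 = 17
|RS| = √((-7)² + (0)²) = √49 = 7
|ST| = √((-5)² + (-12)²) = √169 = 13
|TU| = √((21)² + (-20)²) = √841 = 29
|UP| = √((-33)² + (0)²) = √1089 = 33
Perimeter = 41 + 17 + 7 + 13 + 29 + 33 = 140.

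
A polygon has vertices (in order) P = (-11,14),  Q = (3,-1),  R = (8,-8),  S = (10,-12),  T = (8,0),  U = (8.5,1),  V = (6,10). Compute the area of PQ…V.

Apply Gauss's area formula: 2A = Σ (x_i·y_{i+1} − x_{i+1}·y_i), indices taken mod 7.
Σ = (-31) + (-16) + (-16) + (96) + (8) + (79) + (194) = 314
Area = |Σ|/2 = 157.

157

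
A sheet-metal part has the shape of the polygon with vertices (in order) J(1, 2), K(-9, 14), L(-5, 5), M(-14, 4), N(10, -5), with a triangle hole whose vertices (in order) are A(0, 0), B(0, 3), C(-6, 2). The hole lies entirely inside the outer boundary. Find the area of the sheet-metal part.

Outer boundary:
Apply the shoelace formula: 2A = Σ (x_i·y_{i+1} − x_{i+1}·y_i), indices taken mod 5.
Σ = (32) + (25) + (50) + (30) + (25) = 162
Area = |Σ|/2 = 81.
Hole:
Apply the shoelace (surveyor's) formula: 2A = Σ (x_i·y_{i+1} − x_{i+1}·y_i), indices taken mod 3.
Σ = (0) + (18) + (0) = 18
Area = |Σ|/2 = 9.
Net area = 81 − 9 = 72.

72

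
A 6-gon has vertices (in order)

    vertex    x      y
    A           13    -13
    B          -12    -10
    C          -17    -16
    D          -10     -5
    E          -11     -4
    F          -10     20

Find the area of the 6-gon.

372

Cross-terms: -286, 22, -75, -15, -260, -130  ⇒  Σ = -744
Area = |Σ|/2 = 372.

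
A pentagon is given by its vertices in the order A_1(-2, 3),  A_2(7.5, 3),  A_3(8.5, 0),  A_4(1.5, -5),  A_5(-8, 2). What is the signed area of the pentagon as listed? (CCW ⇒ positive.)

-76.75

A_1→A_2: (-2)(3) − (7.5)(3) = -28.5
A_2→A_3: (7.5)(0) − (8.5)(3) = -25.5
A_3→A_4: (8.5)(-5) − (1.5)(0) = -42.5
A_4→A_5: (1.5)(2) − (-8)(-5) = -37
A_5→A_1: (-8)(3) − (-2)(2) = -20
Σ = -153.5
Signed area = Σ/2 = -76.75 (negative ⇒ clockwise traversal).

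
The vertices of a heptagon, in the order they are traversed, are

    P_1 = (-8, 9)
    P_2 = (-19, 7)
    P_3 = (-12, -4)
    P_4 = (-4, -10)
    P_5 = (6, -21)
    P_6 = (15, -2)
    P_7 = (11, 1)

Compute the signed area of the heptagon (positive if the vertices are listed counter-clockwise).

Σ = (115) + (160) + (104) + (144) + (303) + (37) + (107) = 970
Signed area = Σ/2 = 485 (positive ⇒ counter-clockwise traversal).

485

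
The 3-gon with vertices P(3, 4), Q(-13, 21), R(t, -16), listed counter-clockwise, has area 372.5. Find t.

Write out the shoelace sum; only the two edges meeting at R involve t:
2·Area = [((-13)·(-16) − t·21) + (t·4 − 3·(-16))] + 115
       = -17·t + 371 = 745
⇒ t = -22.

-22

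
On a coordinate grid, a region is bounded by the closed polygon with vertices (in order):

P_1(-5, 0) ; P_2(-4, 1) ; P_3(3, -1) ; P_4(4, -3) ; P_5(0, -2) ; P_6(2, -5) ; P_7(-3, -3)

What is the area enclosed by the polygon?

24.5

P_1→P_2: (-5)(1) − (-4)(0) = -5
P_2→P_3: (-4)(-1) − (3)(1) = 1
P_3→P_4: (3)(-3) − (4)(-1) = -5
P_4→P_5: (4)(-2) − (0)(-3) = -8
P_5→P_6: (0)(-5) − (2)(-2) = 4
P_6→P_7: (2)(-3) − (-3)(-5) = -21
P_7→P_1: (-3)(0) − (-5)(-3) = -15
Σ = -49
Area = |Σ|/2 = 24.5.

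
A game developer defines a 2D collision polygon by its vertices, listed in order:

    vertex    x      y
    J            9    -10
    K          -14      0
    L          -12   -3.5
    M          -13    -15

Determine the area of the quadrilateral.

Apply the shoelace (surveyor's) formula: 2A = Σ (x_i·y_{i+1} − x_{i+1}·y_i), indices taken mod 4.
J→K: (9)(0) − (-14)(-10) = -140
K→L: (-14)(-3.5) − (-12)(0) = 49
L→M: (-12)(-15) − (-13)(-3.5) = 134.5
M→J: (-13)(-10) − (9)(-15) = 265
Σ = 308.5
Area = |Σ|/2 = 154.25.

154.25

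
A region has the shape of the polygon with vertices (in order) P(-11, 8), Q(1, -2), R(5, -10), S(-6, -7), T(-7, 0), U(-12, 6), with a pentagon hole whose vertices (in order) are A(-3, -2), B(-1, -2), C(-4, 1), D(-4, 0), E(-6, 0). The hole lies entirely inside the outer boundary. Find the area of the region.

Outer boundary:
Apply the shoelace (surveyor's) formula: 2A = Σ (x_i·y_{i+1} − x_{i+1}·y_i), indices taken mod 6.
P→Q: (-11)(-2) − (1)(8) = 14
Q→R: (1)(-10) − (5)(-2) = 0
R→S: (5)(-7) − (-6)(-10) = -95
S→T: (-6)(0) − (-7)(-7) = -49
T→U: (-7)(6) − (-12)(0) = -42
U→P: (-12)(8) − (-11)(6) = -30
Σ = -202
Area = |Σ|/2 = 101.
Hole:
A→B: (-3)(-2) − (-1)(-2) = 4
B→C: (-1)(1) − (-4)(-2) = -9
C→D: (-4)(0) − (-4)(1) = 4
D→E: (-4)(0) − (-6)(0) = 0
E→A: (-6)(-2) − (-3)(0) = 12
Σ = 11
Area = |Σ|/2 = 5.5.
Net area = 101 − 5.5 = 95.5.

95.5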